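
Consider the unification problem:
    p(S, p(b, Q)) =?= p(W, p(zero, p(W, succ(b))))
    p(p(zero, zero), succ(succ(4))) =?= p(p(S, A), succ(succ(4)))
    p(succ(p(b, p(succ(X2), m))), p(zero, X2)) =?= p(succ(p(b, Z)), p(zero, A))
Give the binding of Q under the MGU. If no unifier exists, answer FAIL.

Decompose p/2: S =?= W,  p(b, Q) =?= p(zero, p(W, succ(b))).
Bind S := W; substituting into the one remaining equation that mentions S gives: p(p(zero, zero), succ(succ(4))) =?= p(p(W, A), succ(succ(4))).
Decompose p/2: b =?= zero,  Q =?= p(W, succ(b)).
Clash: constants b and zero differ; no unifier exists.

FAIL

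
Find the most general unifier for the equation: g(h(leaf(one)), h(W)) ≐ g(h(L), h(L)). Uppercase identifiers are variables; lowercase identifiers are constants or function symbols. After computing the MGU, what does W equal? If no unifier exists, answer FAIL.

leaf(one)

Decompose g/2: h(leaf(one)) ≐ h(L),  h(W) ≐ h(L).
Decompose h/1: leaf(one) ≐ L.
Bind L := leaf(one); substituting into the remaining equation gives: h(W) ≐ h(leaf(one)).
Decompose h/1: W ≐ leaf(one).
Bind W := leaf(one).
MGU = { L := leaf(one), W := leaf(one) }, so W := leaf(one).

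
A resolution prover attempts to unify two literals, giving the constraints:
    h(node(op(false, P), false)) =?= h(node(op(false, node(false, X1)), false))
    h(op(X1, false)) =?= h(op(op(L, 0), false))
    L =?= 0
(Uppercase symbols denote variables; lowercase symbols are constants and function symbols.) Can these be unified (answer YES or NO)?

Decompose h/1: node(op(false, P), false) =?= node(op(false, node(false, X1)), false).
Decompose node/2: op(false, P) =?= op(false, node(false, X1)),  false =?= false.
Decompose op/2: false =?= false,  P =?= node(false, X1).
Delete trivial equation false =?= false.
Bind P := node(false, X1); no other remaining equation mentions P.
Delete trivial equation false =?= false.
Decompose h/1: op(X1, false) =?= op(op(L, 0), false).
Decompose op/2: X1 =?= op(L, 0),  false =?= false.
Bind X1 := op(L, 0); no other remaining equation mentions X1. Substituting into the earlier binding gives P := node(false, op(L, 0)).
Delete trivial equation false =?= false.
Bind L := 0. Substituting into the earlier bindings gives P := node(false, op(0, 0)), X1 := op(0, 0).
No equations remain and no clash or occurs-check failure arose, so a unifier exists.

YES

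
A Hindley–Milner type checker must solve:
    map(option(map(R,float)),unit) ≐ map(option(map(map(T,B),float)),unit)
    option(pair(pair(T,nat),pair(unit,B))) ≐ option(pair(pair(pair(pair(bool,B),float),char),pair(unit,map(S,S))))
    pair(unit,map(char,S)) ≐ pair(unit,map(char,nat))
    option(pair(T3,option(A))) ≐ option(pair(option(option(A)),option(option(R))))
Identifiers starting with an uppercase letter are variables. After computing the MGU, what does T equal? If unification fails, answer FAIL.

FAIL

Decompose map/2: option(map(R,float)) ≐ option(map(map(T,B),float)),  unit ≐ unit.
Decompose option/1: map(R,float) ≐ map(map(T,B),float).
Decompose map/2: R ≐ map(T,B),  float ≐ float.
Bind R := map(T,B); substituting into the one remaining equation that mentions R gives: option(pair(T3,option(A))) ≐ option(pair(option(option(A)),option(option(map(T,B))))).
Delete trivial equation float ≐ float.
Delete trivial equation unit ≐ unit.
Decompose option/1: pair(pair(T,nat),pair(unit,B)) ≐ pair(pair(pair(pair(bool,B),float),char),pair(unit,map(S,S))).
Decompose pair/2: pair(T,nat) ≐ pair(pair(pair(bool,B),float),char),  pair(unit,B) ≐ pair(unit,map(S,S)).
Decompose pair/2: T ≐ pair(pair(bool,B),float),  nat ≐ char.
Bind T := pair(pair(bool,B),float); substituting into the one remaining equation that mentions T gives: option(pair(T3,option(A))) ≐ option(pair(option(option(A)),option(option(map(pair(pair(bool,B),float),B))))). Substituting into the earlier binding gives R := map(pair(pair(bool,B),float),B).
Clash: constants nat and char differ; no unifier exists.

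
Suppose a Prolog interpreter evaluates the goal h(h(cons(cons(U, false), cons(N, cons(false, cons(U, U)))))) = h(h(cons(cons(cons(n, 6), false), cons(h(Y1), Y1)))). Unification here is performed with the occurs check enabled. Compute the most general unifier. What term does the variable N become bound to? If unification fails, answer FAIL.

Decompose h/1: h(cons(cons(U, false), cons(N, cons(false, cons(U, U))))) = h(cons(cons(cons(n, 6), false), cons(h(Y1), Y1))).
Decompose h/1: cons(cons(U, false), cons(N, cons(false, cons(U, U)))) = cons(cons(cons(n, 6), false), cons(h(Y1), Y1)).
Decompose cons/2: cons(U, false) = cons(cons(n, 6), false),  cons(N, cons(false, cons(U, U))) = cons(h(Y1), Y1).
Decompose cons/2: U = cons(n, 6),  false = false.
Bind U := cons(n, 6); substituting into the one remaining equation that mentions U gives: cons(N, cons(false, cons(cons(n, 6), cons(n, 6)))) = cons(h(Y1), Y1).
Delete trivial equation false = false.
Decompose cons/2: N = h(Y1),  cons(false, cons(cons(n, 6), cons(n, 6))) = Y1.
Bind N := h(Y1); no other remaining equation mentions N.
Bind Y1 := cons(false, cons(cons(n, 6), cons(n, 6))). Substituting into the earlier binding gives N := h(cons(false, cons(cons(n, 6), cons(n, 6)))).
MGU = { U -> cons(n, 6), N -> h(cons(false, cons(cons(n, 6), cons(n, 6)))), Y1 -> cons(false, cons(cons(n, 6), cons(n, 6))) }, so N -> h(cons(false, cons(cons(n, 6), cons(n, 6)))).

h(cons(false, cons(cons(n, 6), cons(n, 6))))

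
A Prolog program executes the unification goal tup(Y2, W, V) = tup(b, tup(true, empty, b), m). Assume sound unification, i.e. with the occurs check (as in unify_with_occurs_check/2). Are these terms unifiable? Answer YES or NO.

YES

Decompose tup/3: Y2 = b,  W = tup(true, empty, b),  V = m.
Bind Y2 := b; no other remaining equation mentions Y2.
Bind W := tup(true, empty, b); no other remaining equation mentions W.
Bind V := m.
No equations remain and no clash or occurs-check failure arose, so a unifier exists.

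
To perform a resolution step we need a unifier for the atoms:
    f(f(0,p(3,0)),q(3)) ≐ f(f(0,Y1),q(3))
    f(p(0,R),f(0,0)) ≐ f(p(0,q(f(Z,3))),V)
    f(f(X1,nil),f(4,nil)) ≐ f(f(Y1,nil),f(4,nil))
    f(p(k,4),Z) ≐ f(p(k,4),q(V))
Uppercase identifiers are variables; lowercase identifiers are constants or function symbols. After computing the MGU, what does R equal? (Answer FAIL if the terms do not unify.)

q(f(q(f(0,0)),3))

Decompose f/2: f(0,p(3,0)) ≐ f(0,Y1),  q(3) ≐ q(3).
Decompose f/2: 0 ≐ 0,  p(3,0) ≐ Y1.
Delete trivial equation 0 ≐ 0.
Bind Y1 := p(3,0); substituting into the one remaining equation that mentions Y1 gives: f(f(X1,nil),f(4,nil)) ≐ f(f(p(3,0),nil),f(4,nil)).
Delete trivial equation q(3) ≐ q(3).
Decompose f/2: p(0,R) ≐ p(0,q(f(Z,3))),  f(0,0) ≐ V.
Decompose p/2: 0 ≐ 0,  R ≐ q(f(Z,3)).
Delete trivial equation 0 ≐ 0.
Bind R := q(f(Z,3)); no other remaining equation mentions R.
Bind V := f(0,0); substituting into the one remaining equation that mentions V gives: f(p(k,4),Z) ≐ f(p(k,4),q(f(0,0))).
Decompose f/2: f(X1,nil) ≐ f(p(3,0),nil),  f(4,nil) ≐ f(4,nil).
Decompose f/2: X1 ≐ p(3,0),  nil ≐ nil.
Bind X1 := p(3,0); no other remaining equation mentions X1.
Delete trivial equation nil ≐ nil.
Delete trivial equation f(4,nil) ≐ f(4,nil).
Decompose f/2: p(k,4) ≐ p(k,4),  Z ≐ q(f(0,0)).
Delete trivial equation p(k,4) ≐ p(k,4).
Bind Z := q(f(0,0)). Substituting into the earlier binding gives R := q(f(q(f(0,0)),3)).
MGU = { Y1 := p(3,0), R := q(f(q(f(0,0)),3)), V := f(0,0), X1 := p(3,0), Z := q(f(0,0)) }, so R := q(f(q(f(0,0)),3)).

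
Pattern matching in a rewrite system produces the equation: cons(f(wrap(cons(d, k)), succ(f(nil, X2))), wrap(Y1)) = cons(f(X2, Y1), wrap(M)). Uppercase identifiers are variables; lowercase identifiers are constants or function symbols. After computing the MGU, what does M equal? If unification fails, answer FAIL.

succ(f(nil, wrap(cons(d, k))))

Decompose cons/2: f(wrap(cons(d, k)), succ(f(nil, X2))) = f(X2, Y1),  wrap(Y1) = wrap(M).
Decompose f/2: wrap(cons(d, k)) = X2,  succ(f(nil, X2)) = Y1.
Bind X2 := wrap(cons(d, k)); substituting into the one remaining equation that mentions X2 gives: succ(f(nil, wrap(cons(d, k)))) = Y1.
Bind Y1 := succ(f(nil, wrap(cons(d, k)))); substituting into the remaining equation gives: wrap(succ(f(nil, wrap(cons(d, k))))) = wrap(M).
Decompose wrap/1: succ(f(nil, wrap(cons(d, k)))) = M.
Bind M := succ(f(nil, wrap(cons(d, k)))).
MGU = { X2 := wrap(cons(d, k)), Y1 := succ(f(nil, wrap(cons(d, k)))), M := succ(f(nil, wrap(cons(d, k)))) }, so M := succ(f(nil, wrap(cons(d, k)))).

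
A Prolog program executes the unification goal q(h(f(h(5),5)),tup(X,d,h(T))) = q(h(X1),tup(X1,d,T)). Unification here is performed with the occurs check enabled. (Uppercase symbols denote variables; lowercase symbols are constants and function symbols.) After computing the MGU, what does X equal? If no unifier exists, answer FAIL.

Decompose q/2: h(f(h(5),5)) = h(X1),  tup(X,d,h(T)) = tup(X1,d,T).
Decompose h/1: f(h(5),5) = X1.
Bind X1 := f(h(5),5); substituting into the remaining equation gives: tup(X,d,h(T)) = tup(f(h(5),5),d,T).
Decompose tup/3: X = f(h(5),5),  d = d,  h(T) = T.
Bind X := f(h(5),5); no other remaining equation mentions X.
Delete trivial equation d = d.
Occurs check fails: T occurs in h(T); the equation T = h(T) has no finite solution.

FAIL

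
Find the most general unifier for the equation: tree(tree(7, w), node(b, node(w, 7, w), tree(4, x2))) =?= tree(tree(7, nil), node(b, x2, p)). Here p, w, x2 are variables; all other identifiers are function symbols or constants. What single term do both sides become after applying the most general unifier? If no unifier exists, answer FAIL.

tree(tree(7, nil), node(b, node(nil, 7, nil), tree(4, node(nil, 7, nil))))

Decompose tree/2: tree(7, w) =?= tree(7, nil),  node(b, node(w, 7, w), tree(4, x2)) =?= node(b, x2, p).
Decompose tree/2: 7 =?= 7,  w =?= nil.
Delete trivial equation 7 =?= 7.
Bind w := nil; substituting into the remaining equation gives: node(b, node(nil, 7, nil), tree(4, x2)) =?= node(b, x2, p).
Decompose node/3: b =?= b,  node(nil, 7, nil) =?= x2,  tree(4, x2) =?= p.
Delete trivial equation b =?= b.
Bind x2 := node(nil, 7, nil); substituting into the remaining equation gives: tree(4, node(nil, 7, nil)) =?= p.
Bind p := tree(4, node(nil, 7, nil)).
Applying the MGU to either side gives tree(tree(7, nil), node(b, node(nil, 7, nil), tree(4, node(nil, 7, nil)))).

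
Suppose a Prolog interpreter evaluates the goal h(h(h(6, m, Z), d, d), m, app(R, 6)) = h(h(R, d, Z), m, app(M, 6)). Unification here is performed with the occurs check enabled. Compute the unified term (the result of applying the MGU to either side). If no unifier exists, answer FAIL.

h(h(h(6, m, d), d, d), m, app(h(6, m, d), 6))

Decompose h/3: h(h(6, m, Z), d, d) = h(R, d, Z),  m = m,  app(R, 6) = app(M, 6).
Decompose h/3: h(6, m, Z) = R,  d = d,  d = Z.
Bind R := h(6, m, Z); substituting into the one remaining equation that mentions R gives: app(h(6, m, Z), 6) = app(M, 6).
Delete trivial equation d = d.
Bind Z := d; substituting into the one remaining equation that mentions Z gives: app(h(6, m, d), 6) = app(M, 6). Substituting into the earlier binding gives R := h(6, m, d).
Delete trivial equation m = m.
Decompose app/2: h(6, m, d) = M,  6 = 6.
Bind M := h(6, m, d); no other remaining equation mentions M.
Delete trivial equation 6 = 6.
Applying the MGU to either side gives h(h(h(6, m, d), d, d), m, app(h(6, m, d), 6)).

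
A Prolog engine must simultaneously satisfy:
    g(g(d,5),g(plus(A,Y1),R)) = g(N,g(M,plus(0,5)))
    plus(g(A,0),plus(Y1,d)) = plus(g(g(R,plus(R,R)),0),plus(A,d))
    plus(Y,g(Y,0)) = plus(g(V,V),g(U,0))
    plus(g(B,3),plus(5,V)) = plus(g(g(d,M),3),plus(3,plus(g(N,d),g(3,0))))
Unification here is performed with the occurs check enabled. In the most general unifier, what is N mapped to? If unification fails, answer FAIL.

Decompose g/2: g(d,5) = N,  g(plus(A,Y1),R) = g(M,plus(0,5)).
Bind N := g(d,5); substituting into the one remaining equation that mentions N gives: plus(g(B,3),plus(5,V)) = plus(g(g(d,M),3),plus(3,plus(g(g(d,5),d),g(3,0)))).
Decompose g/2: plus(A,Y1) = M,  R = plus(0,5).
Bind M := plus(A,Y1); substituting into the one remaining equation that mentions M gives: plus(g(B,3),plus(5,V)) = plus(g(g(d,plus(A,Y1)),3),plus(3,plus(g(g(d,5),d),g(3,0)))).
Bind R := plus(0,5); substituting into the one remaining equation that mentions R gives: plus(g(A,0),plus(Y1,d)) = plus(g(g(plus(0,5),plus(plus(0,5),plus(0,5))),0),plus(A,d)).
Decompose plus/2: g(A,0) = g(g(plus(0,5),plus(plus(0,5),plus(0,5))),0),  plus(Y1,d) = plus(A,d).
Decompose g/2: A = g(plus(0,5),plus(plus(0,5),plus(0,5))),  0 = 0.
Bind A := g(plus(0,5),plus(plus(0,5),plus(0,5))); substituting into the 2 remaining equations that mention A gives: plus(Y1,d) = plus(g(plus(0,5),plus(plus(0,5),plus(0,5))),d),  plus(g(B,3),plus(5,V)) = plus(g(g(d,plus(g(plus(0,5),plus(plus(0,5),plus(0,5))),Y1)),3),plus(3,plus(g(g(d,5),d),g(3,0)))). Substituting into the earlier binding gives M := plus(g(plus(0,5),plus(plus(0,5),plus(0,5))),Y1).
Delete trivial equation 0 = 0.
Decompose plus/2: Y1 = g(plus(0,5),plus(plus(0,5),plus(0,5))),  d = d.
Bind Y1 := g(plus(0,5),plus(plus(0,5),plus(0,5))); substituting into the one remaining equation that mentions Y1 gives: plus(g(B,3),plus(5,V)) = plus(g(g(d,plus(g(plus(0,5),plus(plus(0,5),plus(0,5))),g(plus(0,5),plus(plus(0,5),plus(0,5))))),3),plus(3,plus(g(g(d,5),d),g(3,0)))). Substituting into the earlier binding gives M := plus(g(plus(0,5),plus(plus(0,5),plus(0,5))),g(plus(0,5),plus(plus(0,5),plus(0,5)))).
Delete trivial equation d = d.
Decompose plus/2: Y = g(V,V),  g(Y,0) = g(U,0).
Bind Y := g(V,V); substituting into the one remaining equation that mentions Y gives: g(g(V,V),0) = g(U,0).
Decompose g/2: g(V,V) = U,  0 = 0.
Bind U := g(V,V); no other remaining equation mentions U.
Delete trivial equation 0 = 0.
Decompose plus/2: g(B,3) = g(g(d,plus(g(plus(0,5),plus(plus(0,5),plus(0,5))),g(plus(0,5),plus(plus(0,5),plus(0,5))))),3),  plus(5,V) = plus(3,plus(g(g(d,5),d),g(3,0))).
Decompose g/2: B = g(d,plus(g(plus(0,5),plus(plus(0,5),plus(0,5))),g(plus(0,5),plus(plus(0,5),plus(0,5))))),  3 = 3.
Bind B := g(d,plus(g(plus(0,5),plus(plus(0,5),plus(0,5))),g(plus(0,5),plus(plus(0,5),plus(0,5))))); no other remaining equation mentions B.
Delete trivial equation 3 = 3.
Decompose plus/2: 5 = 3,  V = plus(g(g(d,5),d),g(3,0)).
Clash: constants 5 and 3 differ; no unifier exists.

FAIL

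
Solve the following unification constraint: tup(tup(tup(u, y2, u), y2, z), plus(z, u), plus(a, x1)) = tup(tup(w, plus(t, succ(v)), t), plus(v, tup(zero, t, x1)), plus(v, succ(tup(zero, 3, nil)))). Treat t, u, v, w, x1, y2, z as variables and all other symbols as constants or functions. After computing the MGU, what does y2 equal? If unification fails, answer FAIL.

plus(a, succ(a))

Decompose tup/3: tup(tup(u, y2, u), y2, z) = tup(w, plus(t, succ(v)), t),  plus(z, u) = plus(v, tup(zero, t, x1)),  plus(a, x1) = plus(v, succ(tup(zero, 3, nil))).
Decompose tup/3: tup(u, y2, u) = w,  y2 = plus(t, succ(v)),  z = t.
Bind w := tup(u, y2, u); no other remaining equation mentions w.
Bind y2 := plus(t, succ(v)); no other remaining equation mentions y2. Substituting into the earlier binding gives w := tup(u, plus(t, succ(v)), u).
Bind z := t; substituting into the one remaining equation that mentions z gives: plus(t, u) = plus(v, tup(zero, t, x1)).
Decompose plus/2: t = v,  u = tup(zero, t, x1).
Bind t := v; substituting into the one remaining equation that mentions t gives: u = tup(zero, v, x1). Substituting into the earlier bindings gives w := tup(u, plus(v, succ(v)), u), y2 := plus(v, succ(v)), z := v.
Bind u := tup(zero, v, x1); no other remaining equation mentions u. Substituting into the earlier binding gives w := tup(tup(zero, v, x1), plus(v, succ(v)), tup(zero, v, x1)).
Decompose plus/2: a = v,  x1 = succ(tup(zero, 3, nil)).
Bind v := a; no other remaining equation mentions v. Substituting into the earlier bindings gives w := tup(tup(zero, a, x1), plus(a, succ(a)), tup(zero, a, x1)), y2 := plus(a, succ(a)), z := a, t := a, u := tup(zero, a, x1).
Bind x1 := succ(tup(zero, 3, nil)). Substituting into the earlier bindings gives w := tup(tup(zero, a, succ(tup(zero, 3, nil))), plus(a, succ(a)), tup(zero, a, succ(tup(zero, 3, nil)))), u := tup(zero, a, succ(tup(zero, 3, nil))).
MGU = { w := tup(tup(zero, a, succ(tup(zero, 3, nil))), plus(a, succ(a)), tup(zero, a, succ(tup(zero, 3, nil)))), y2 := plus(a, succ(a)), z := a, t := a, u := tup(zero, a, succ(tup(zero, 3, nil))), v := a, x1 := succ(tup(zero, 3, nil)) }, so y2 := plus(a, succ(a)).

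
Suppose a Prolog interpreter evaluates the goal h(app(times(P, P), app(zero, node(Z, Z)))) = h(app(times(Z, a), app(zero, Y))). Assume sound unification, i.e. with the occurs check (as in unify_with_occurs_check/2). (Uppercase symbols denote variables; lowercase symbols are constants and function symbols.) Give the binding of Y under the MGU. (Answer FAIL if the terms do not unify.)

Decompose h/1: app(times(P, P), app(zero, node(Z, Z))) = app(times(Z, a), app(zero, Y)).
Decompose app/2: times(P, P) = times(Z, a),  app(zero, node(Z, Z)) = app(zero, Y).
Decompose times/2: P = Z,  P = a.
Bind P := Z; substituting into the one remaining equation that mentions P gives: Z = a.
Bind Z := a; substituting into the remaining equation gives: app(zero, node(a, a)) = app(zero, Y). Substituting into the earlier binding gives P := a.
Decompose app/2: zero = zero,  node(a, a) = Y.
Delete trivial equation zero = zero.
Bind Y := node(a, a).
MGU = { P -> a, Z -> a, Y -> node(a, a) }, so Y -> node(a, a).

node(a, a)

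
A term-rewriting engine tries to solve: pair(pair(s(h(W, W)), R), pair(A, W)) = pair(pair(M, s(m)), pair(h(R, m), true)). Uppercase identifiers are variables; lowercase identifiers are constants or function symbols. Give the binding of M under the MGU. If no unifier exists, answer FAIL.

s(h(true, true))

Decompose pair/2: pair(s(h(W, W)), R) = pair(M, s(m)),  pair(A, W) = pair(h(R, m), true).
Decompose pair/2: s(h(W, W)) = M,  R = s(m).
Bind M := s(h(W, W)); no other remaining equation mentions M.
Bind R := s(m); substituting into the remaining equation gives: pair(A, W) = pair(h(s(m), m), true).
Decompose pair/2: A = h(s(m), m),  W = true.
Bind A := h(s(m), m); no other remaining equation mentions A.
Bind W := true. Substituting into the earlier binding gives M := s(h(true, true)).
MGU = { M := s(h(true, true)), R := s(m), A := h(s(m), m), W := true }, so M := s(h(true, true)).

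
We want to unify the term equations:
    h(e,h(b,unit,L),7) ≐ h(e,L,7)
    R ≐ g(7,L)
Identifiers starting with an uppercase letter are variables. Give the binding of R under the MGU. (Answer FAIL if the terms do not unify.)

Decompose h/3: e ≐ e,  h(b,unit,L) ≐ L,  7 ≐ 7.
Delete trivial equation e ≐ e.
Occurs check fails: L occurs in h(b,unit,L); the equation L ≐ h(b,unit,L) has no finite solution.

FAIL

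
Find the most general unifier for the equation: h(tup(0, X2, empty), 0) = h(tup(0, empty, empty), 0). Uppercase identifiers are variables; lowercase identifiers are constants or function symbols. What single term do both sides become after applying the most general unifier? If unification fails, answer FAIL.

Decompose h/2: tup(0, X2, empty) = tup(0, empty, empty),  0 = 0.
Decompose tup/3: 0 = 0,  X2 = empty,  empty = empty.
Delete trivial equation 0 = 0.
Bind X2 := empty; no other remaining equation mentions X2.
Delete trivial equation empty = empty.
Delete trivial equation 0 = 0.
Applying the MGU to either side gives h(tup(0, empty, empty), 0).

h(tup(0, empty, empty), 0)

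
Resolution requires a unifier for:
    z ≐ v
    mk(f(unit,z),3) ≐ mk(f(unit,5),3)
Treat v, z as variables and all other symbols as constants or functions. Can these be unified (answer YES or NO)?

YES

Bind z := v; substituting into the remaining equation gives: mk(f(unit,v),3) ≐ mk(f(unit,5),3).
Decompose mk/2: f(unit,v) ≐ f(unit,5),  3 ≐ 3.
Decompose f/2: unit ≐ unit,  v ≐ 5.
Delete trivial equation unit ≐ unit.
Bind v := 5; no other remaining equation mentions v. Substituting into the earlier binding gives z := 5.
Delete trivial equation 3 ≐ 3.
No equations remain and no clash or occurs-check failure arose, so a unifier exists.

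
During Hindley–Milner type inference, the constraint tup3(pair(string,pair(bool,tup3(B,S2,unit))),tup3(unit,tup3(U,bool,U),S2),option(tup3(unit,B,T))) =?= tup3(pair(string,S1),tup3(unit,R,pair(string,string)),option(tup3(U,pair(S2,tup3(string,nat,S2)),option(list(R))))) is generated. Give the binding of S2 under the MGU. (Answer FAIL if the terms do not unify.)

pair(string,string)

Decompose tup3/3: pair(string,pair(bool,tup3(B,S2,unit))) =?= pair(string,S1),  tup3(unit,tup3(U,bool,U),S2) =?= tup3(unit,R,pair(string,string)),  option(tup3(unit,B,T)) =?= option(tup3(U,pair(S2,tup3(string,nat,S2)),option(list(R)))).
Decompose pair/2: string =?= string,  pair(bool,tup3(B,S2,unit)) =?= S1.
Delete trivial equation string =?= string.
Bind S1 := pair(bool,tup3(B,S2,unit)); no other remaining equation mentions S1.
Decompose tup3/3: unit =?= unit,  tup3(U,bool,U) =?= R,  S2 =?= pair(string,string).
Delete trivial equation unit =?= unit.
Bind R := tup3(U,bool,U); substituting into the one remaining equation that mentions R gives: option(tup3(unit,B,T)) =?= option(tup3(U,pair(S2,tup3(string,nat,S2)),option(list(tup3(U,bool,U))))).
Bind S2 := pair(string,string); substituting into the remaining equation gives: option(tup3(unit,B,T)) =?= option(tup3(U,pair(pair(string,string),tup3(string,nat,pair(string,string))),option(list(tup3(U,bool,U))))). Substituting into the earlier binding gives S1 := pair(bool,tup3(B,pair(string,string),unit)).
Decompose option/1: tup3(unit,B,T) =?= tup3(U,pair(pair(string,string),tup3(string,nat,pair(string,string))),option(list(tup3(U,bool,U)))).
Decompose tup3/3: unit =?= U,  B =?= pair(pair(string,string),tup3(string,nat,pair(string,string))),  T =?= option(list(tup3(U,bool,U))).
Bind U := unit; substituting into the one remaining equation that mentions U gives: T =?= option(list(tup3(unit,bool,unit))). Substituting into the earlier binding gives R := tup3(unit,bool,unit).
Bind B := pair(pair(string,string),tup3(string,nat,pair(string,string))); no other remaining equation mentions B. Substituting into the earlier binding gives S1 := pair(bool,tup3(pair(pair(string,string),tup3(string,nat,pair(string,string))),pair(string,string),unit)).
Bind T := option(list(tup3(unit,bool,unit))).
MGU = { S1 := pair(bool,tup3(pair(pair(string,string),tup3(string,nat,pair(string,string))),pair(string,string),unit)), R := tup3(unit,bool,unit), S2 := pair(string,string), U := unit, B := pair(pair(string,string),tup3(string,nat,pair(string,string))), T := option(list(tup3(unit,bool,unit))) }, so S2 := pair(string,string).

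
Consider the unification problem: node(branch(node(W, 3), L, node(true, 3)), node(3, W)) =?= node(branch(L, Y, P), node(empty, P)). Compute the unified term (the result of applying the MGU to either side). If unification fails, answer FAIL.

FAIL

Decompose node/2: branch(node(W, 3), L, node(true, 3)) =?= branch(L, Y, P),  node(3, W) =?= node(empty, P).
Decompose branch/3: node(W, 3) =?= L,  L =?= Y,  node(true, 3) =?= P.
Bind L := node(W, 3); substituting into the one remaining equation that mentions L gives: node(W, 3) =?= Y.
Bind Y := node(W, 3); no other remaining equation mentions Y.
Bind P := node(true, 3); substituting into the remaining equation gives: node(3, W) =?= node(empty, node(true, 3)).
Decompose node/2: 3 =?= empty,  W =?= node(true, 3).
Clash: constants 3 and empty differ; no unifier exists.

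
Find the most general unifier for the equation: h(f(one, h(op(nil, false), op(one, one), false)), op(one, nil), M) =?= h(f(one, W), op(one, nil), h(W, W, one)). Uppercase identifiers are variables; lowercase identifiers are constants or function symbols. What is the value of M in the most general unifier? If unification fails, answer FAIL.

Decompose h/3: f(one, h(op(nil, false), op(one, one), false)) =?= f(one, W),  op(one, nil) =?= op(one, nil),  M =?= h(W, W, one).
Decompose f/2: one =?= one,  h(op(nil, false), op(one, one), false) =?= W.
Delete trivial equation one =?= one.
Bind W := h(op(nil, false), op(one, one), false); substituting into the one remaining equation that mentions W gives: M =?= h(h(op(nil, false), op(one, one), false), h(op(nil, false), op(one, one), false), one).
Delete trivial equation op(one, nil) =?= op(one, nil).
Bind M := h(h(op(nil, false), op(one, one), false), h(op(nil, false), op(one, one), false), one).
MGU = { W ↦ h(op(nil, false), op(one, one), false), M ↦ h(h(op(nil, false), op(one, one), false), h(op(nil, false), op(one, one), false), one) }, so M ↦ h(h(op(nil, false), op(one, one), false), h(op(nil, false), op(one, one), false), one).

h(h(op(nil, false), op(one, one), false), h(op(nil, false), op(one, one), false), one)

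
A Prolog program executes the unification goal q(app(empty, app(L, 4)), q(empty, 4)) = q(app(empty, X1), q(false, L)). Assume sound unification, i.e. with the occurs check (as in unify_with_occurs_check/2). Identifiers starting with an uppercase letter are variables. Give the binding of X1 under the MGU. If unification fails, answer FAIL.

FAIL

Decompose q/2: app(empty, app(L, 4)) = app(empty, X1),  q(empty, 4) = q(false, L).
Decompose app/2: empty = empty,  app(L, 4) = X1.
Delete trivial equation empty = empty.
Bind X1 := app(L, 4); no other remaining equation mentions X1.
Decompose q/2: empty = false,  4 = L.
Clash: constants empty and false differ; no unifier exists.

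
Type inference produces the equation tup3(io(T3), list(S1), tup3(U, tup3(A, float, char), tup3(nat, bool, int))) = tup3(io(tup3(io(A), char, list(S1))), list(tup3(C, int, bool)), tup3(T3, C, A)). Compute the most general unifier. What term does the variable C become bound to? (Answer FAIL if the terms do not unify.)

tup3(tup3(nat, bool, int), float, char)

Decompose tup3/3: io(T3) = io(tup3(io(A), char, list(S1))),  list(S1) = list(tup3(C, int, bool)),  tup3(U, tup3(A, float, char), tup3(nat, bool, int)) = tup3(T3, C, A).
Decompose io/1: T3 = tup3(io(A), char, list(S1)).
Bind T3 := tup3(io(A), char, list(S1)); substituting into the one remaining equation that mentions T3 gives: tup3(U, tup3(A, float, char), tup3(nat, bool, int)) = tup3(tup3(io(A), char, list(S1)), C, A).
Decompose list/1: S1 = tup3(C, int, bool).
Bind S1 := tup3(C, int, bool); substituting into the remaining equation gives: tup3(U, tup3(A, float, char), tup3(nat, bool, int)) = tup3(tup3(io(A), char, list(tup3(C, int, bool))), C, A). Substituting into the earlier binding gives T3 := tup3(io(A), char, list(tup3(C, int, bool))).
Decompose tup3/3: U = tup3(io(A), char, list(tup3(C, int, bool))),  tup3(A, float, char) = C,  tup3(nat, bool, int) = A.
Bind U := tup3(io(A), char, list(tup3(C, int, bool))); no other remaining equation mentions U.
Bind C := tup3(A, float, char); no other remaining equation mentions C. Substituting into the earlier bindings gives T3 := tup3(io(A), char, list(tup3(tup3(A, float, char), int, bool))), S1 := tup3(tup3(A, float, char), int, bool), U := tup3(io(A), char, list(tup3(tup3(A, float, char), int, bool))).
Bind A := tup3(nat, bool, int). Substituting into the earlier bindings gives T3 := tup3(io(tup3(nat, bool, int)), char, list(tup3(tup3(tup3(nat, bool, int), float, char), int, bool))), S1 := tup3(tup3(tup3(nat, bool, int), float, char), int, bool), U := tup3(io(tup3(nat, bool, int)), char, list(tup3(tup3(tup3(nat, bool, int), float, char), int, bool))), C := tup3(tup3(nat, bool, int), float, char).
MGU = { T3 -> tup3(io(tup3(nat, bool, int)), char, list(tup3(tup3(tup3(nat, bool, int), float, char), int, bool))), S1 -> tup3(tup3(tup3(nat, bool, int), float, char), int, bool), U -> tup3(io(tup3(nat, bool, int)), char, list(tup3(tup3(tup3(nat, bool, int), float, char), int, bool))), C -> tup3(tup3(nat, bool, int), float, char), A -> tup3(nat, bool, int) }, so C -> tup3(tup3(nat, bool, int), float, char).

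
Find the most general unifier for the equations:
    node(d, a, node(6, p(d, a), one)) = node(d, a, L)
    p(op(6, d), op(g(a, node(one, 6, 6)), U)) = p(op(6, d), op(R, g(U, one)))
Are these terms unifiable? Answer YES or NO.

NO

Decompose node/3: d = d,  a = a,  node(6, p(d, a), one) = L.
Delete trivial equation d = d.
Delete trivial equation a = a.
Bind L := node(6, p(d, a), one); no other remaining equation mentions L.
Decompose p/2: op(6, d) = op(6, d),  op(g(a, node(one, 6, 6)), U) = op(R, g(U, one)).
Delete trivial equation op(6, d) = op(6, d).
Decompose op/2: g(a, node(one, 6, 6)) = R,  U = g(U, one).
Bind R := g(a, node(one, 6, 6)); no other remaining equation mentions R.
Occurs check fails: U occurs in g(U, one); the equation U = g(U, one) has no finite solution.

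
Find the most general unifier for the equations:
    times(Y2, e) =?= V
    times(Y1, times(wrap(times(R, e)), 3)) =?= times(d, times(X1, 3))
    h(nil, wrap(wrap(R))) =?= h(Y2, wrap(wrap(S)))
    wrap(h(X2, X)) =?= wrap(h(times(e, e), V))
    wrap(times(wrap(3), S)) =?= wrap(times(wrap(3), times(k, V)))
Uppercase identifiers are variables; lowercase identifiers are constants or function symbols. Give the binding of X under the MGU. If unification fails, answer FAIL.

times(nil, e)

Bind V := times(Y2, e); substituting into the 2 remaining equations that mention V gives: wrap(h(X2, X)) =?= wrap(h(times(e, e), times(Y2, e))),  wrap(times(wrap(3), S)) =?= wrap(times(wrap(3), times(k, times(Y2, e)))).
Decompose times/2: Y1 =?= d,  times(wrap(times(R, e)), 3) =?= times(X1, 3).
Bind Y1 := d; no other remaining equation mentions Y1.
Decompose times/2: wrap(times(R, e)) =?= X1,  3 =?= 3.
Bind X1 := wrap(times(R, e)); no other remaining equation mentions X1.
Delete trivial equation 3 =?= 3.
Decompose h/2: nil =?= Y2,  wrap(wrap(R)) =?= wrap(wrap(S)).
Bind Y2 := nil; substituting into the 2 remaining equations that mention Y2 gives: wrap(h(X2, X)) =?= wrap(h(times(e, e), times(nil, e))),  wrap(times(wrap(3), S)) =?= wrap(times(wrap(3), times(k, times(nil, e)))). Substituting into the earlier binding gives V := times(nil, e).
Decompose wrap/1: wrap(R) =?= wrap(S).
Decompose wrap/1: R =?= S.
Bind R := S; no other remaining equation mentions R. Substituting into the earlier binding gives X1 := wrap(times(S, e)).
Decompose wrap/1: h(X2, X) =?= h(times(e, e), times(nil, e)).
Decompose h/2: X2 =?= times(e, e),  X =?= times(nil, e).
Bind X2 := times(e, e); no other remaining equation mentions X2.
Bind X := times(nil, e); no other remaining equation mentions X.
Decompose wrap/1: times(wrap(3), S) =?= times(wrap(3), times(k, times(nil, e))).
Decompose times/2: wrap(3) =?= wrap(3),  S =?= times(k, times(nil, e)).
Delete trivial equation wrap(3) =?= wrap(3).
Bind S := times(k, times(nil, e)). Substituting into the earlier bindings gives X1 := wrap(times(times(k, times(nil, e)), e)), R := times(k, times(nil, e)).
MGU = { V -> times(nil, e), Y1 -> d, X1 -> wrap(times(times(k, times(nil, e)), e)), Y2 -> nil, R -> times(k, times(nil, e)), X2 -> times(e, e), X -> times(nil, e), S -> times(k, times(nil, e)) }, so X -> times(nil, e).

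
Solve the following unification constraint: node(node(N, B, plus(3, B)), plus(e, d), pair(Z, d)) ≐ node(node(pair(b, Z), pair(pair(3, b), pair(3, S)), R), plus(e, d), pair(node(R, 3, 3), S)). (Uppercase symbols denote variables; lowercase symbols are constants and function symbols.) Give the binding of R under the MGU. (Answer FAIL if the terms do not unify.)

Decompose node/3: node(N, B, plus(3, B)) ≐ node(pair(b, Z), pair(pair(3, b), pair(3, S)), R),  plus(e, d) ≐ plus(e, d),  pair(Z, d) ≐ pair(node(R, 3, 3), S).
Decompose node/3: N ≐ pair(b, Z),  B ≐ pair(pair(3, b), pair(3, S)),  plus(3, B) ≐ R.
Bind N := pair(b, Z); no other remaining equation mentions N.
Bind B := pair(pair(3, b), pair(3, S)); substituting into the one remaining equation that mentions B gives: plus(3, pair(pair(3, b), pair(3, S))) ≐ R.
Bind R := plus(3, pair(pair(3, b), pair(3, S))); substituting into the one remaining equation that mentions R gives: pair(Z, d) ≐ pair(node(plus(3, pair(pair(3, b), pair(3, S))), 3, 3), S).
Delete trivial equation plus(e, d) ≐ plus(e, d).
Decompose pair/2: Z ≐ node(plus(3, pair(pair(3, b), pair(3, S))), 3, 3),  d ≐ S.
Bind Z := node(plus(3, pair(pair(3, b), pair(3, S))), 3, 3); no other remaining equation mentions Z. Substituting into the earlier binding gives N := pair(b, node(plus(3, pair(pair(3, b), pair(3, S))), 3, 3)).
Bind S := d. Substituting into the earlier bindings gives N := pair(b, node(plus(3, pair(pair(3, b), pair(3, d))), 3, 3)), B := pair(pair(3, b), pair(3, d)), R := plus(3, pair(pair(3, b), pair(3, d))), Z := node(plus(3, pair(pair(3, b), pair(3, d))), 3, 3).
MGU = { N -> pair(b, node(plus(3, pair(pair(3, b), pair(3, d))), 3, 3)), B -> pair(pair(3, b), pair(3, d)), R -> plus(3, pair(pair(3, b), pair(3, d))), Z -> node(plus(3, pair(pair(3, b), pair(3, d))), 3, 3), S -> d }, so R -> plus(3, pair(pair(3, b), pair(3, d))).

plus(3, pair(pair(3, b), pair(3, d)))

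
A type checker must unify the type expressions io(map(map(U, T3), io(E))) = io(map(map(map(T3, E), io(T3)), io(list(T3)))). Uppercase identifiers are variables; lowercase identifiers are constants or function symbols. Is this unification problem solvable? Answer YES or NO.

NO

Decompose io/1: map(map(U, T3), io(E)) = map(map(map(T3, E), io(T3)), io(list(T3))).
Decompose map/2: map(U, T3) = map(map(T3, E), io(T3)),  io(E) = io(list(T3)).
Decompose map/2: U = map(T3, E),  T3 = io(T3).
Bind U := map(T3, E); no other remaining equation mentions U.
Occurs check fails: T3 occurs in io(T3); the equation T3 = io(T3) has no finite solution.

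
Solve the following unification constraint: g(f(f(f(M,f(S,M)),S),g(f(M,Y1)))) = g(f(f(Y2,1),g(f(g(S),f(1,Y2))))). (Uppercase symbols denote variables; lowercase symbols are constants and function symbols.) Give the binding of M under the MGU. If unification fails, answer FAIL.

g(1)

Decompose g/1: f(f(f(M,f(S,M)),S),g(f(M,Y1))) = f(f(Y2,1),g(f(g(S),f(1,Y2)))).
Decompose f/2: f(f(M,f(S,M)),S) = f(Y2,1),  g(f(M,Y1)) = g(f(g(S),f(1,Y2))).
Decompose f/2: f(M,f(S,M)) = Y2,  S = 1.
Bind Y2 := f(M,f(S,M)); substituting into the one remaining equation that mentions Y2 gives: g(f(M,Y1)) = g(f(g(S),f(1,f(M,f(S,M))))).
Bind S := 1; substituting into the remaining equation gives: g(f(M,Y1)) = g(f(g(1),f(1,f(M,f(1,M))))). Substituting into the earlier binding gives Y2 := f(M,f(1,M)).
Decompose g/1: f(M,Y1) = f(g(1),f(1,f(M,f(1,M)))).
Decompose f/2: M = g(1),  Y1 = f(1,f(M,f(1,M))).
Bind M := g(1); substituting into the remaining equation gives: Y1 = f(1,f(g(1),f(1,g(1)))). Substituting into the earlier binding gives Y2 := f(g(1),f(1,g(1))).
Bind Y1 := f(1,f(g(1),f(1,g(1)))).
MGU = { Y2 := f(g(1),f(1,g(1))), S := 1, M := g(1), Y1 := f(1,f(g(1),f(1,g(1)))) }, so M := g(1).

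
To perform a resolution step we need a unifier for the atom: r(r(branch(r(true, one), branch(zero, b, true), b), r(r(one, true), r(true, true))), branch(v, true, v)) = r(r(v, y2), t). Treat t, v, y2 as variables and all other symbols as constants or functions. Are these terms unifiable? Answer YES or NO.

Decompose r/2: r(branch(r(true, one), branch(zero, b, true), b), r(r(one, true), r(true, true))) = r(v, y2),  branch(v, true, v) = t.
Decompose r/2: branch(r(true, one), branch(zero, b, true), b) = v,  r(r(one, true), r(true, true)) = y2.
Bind v := branch(r(true, one), branch(zero, b, true), b); substituting into the one remaining equation that mentions v gives: branch(branch(r(true, one), branch(zero, b, true), b), true, branch(r(true, one), branch(zero, b, true), b)) = t.
Bind y2 := r(r(one, true), r(true, true)); no other remaining equation mentions y2.
Bind t := branch(branch(r(true, one), branch(zero, b, true), b), true, branch(r(true, one), branch(zero, b, true), b)).
No equations remain and no clash or occurs-check failure arose, so a unifier exists.

YES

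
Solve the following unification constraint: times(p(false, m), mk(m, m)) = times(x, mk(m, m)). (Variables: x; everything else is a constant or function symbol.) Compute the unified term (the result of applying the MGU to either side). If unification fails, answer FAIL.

times(p(false, m), mk(m, m))

Decompose times/2: p(false, m) = x,  mk(m, m) = mk(m, m).
Bind x := p(false, m); no other remaining equation mentions x.
Delete trivial equation mk(m, m) = mk(m, m).
Applying the MGU to either side gives times(p(false, m), mk(m, m)).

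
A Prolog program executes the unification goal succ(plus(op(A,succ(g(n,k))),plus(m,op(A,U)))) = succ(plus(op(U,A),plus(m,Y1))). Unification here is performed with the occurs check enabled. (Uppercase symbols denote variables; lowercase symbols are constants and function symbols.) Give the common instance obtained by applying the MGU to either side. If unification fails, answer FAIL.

succ(plus(op(succ(g(n,k)),succ(g(n,k))),plus(m,op(succ(g(n,k)),succ(g(n,k))))))

Decompose succ/1: plus(op(A,succ(g(n,k))),plus(m,op(A,U))) = plus(op(U,A),plus(m,Y1)).
Decompose plus/2: op(A,succ(g(n,k))) = op(U,A),  plus(m,op(A,U)) = plus(m,Y1).
Decompose op/2: A = U,  succ(g(n,k)) = A.
Bind A := U; substituting into the remaining equations gives: succ(g(n,k)) = U,  plus(m,op(U,U)) = plus(m,Y1).
Bind U := succ(g(n,k)); substituting into the remaining equation gives: plus(m,op(succ(g(n,k)),succ(g(n,k)))) = plus(m,Y1). Substituting into the earlier binding gives A := succ(g(n,k)).
Decompose plus/2: m = m,  op(succ(g(n,k)),succ(g(n,k))) = Y1.
Delete trivial equation m = m.
Bind Y1 := op(succ(g(n,k)),succ(g(n,k))).
Applying the MGU to either side gives succ(plus(op(succ(g(n,k)),succ(g(n,k))),plus(m,op(succ(g(n,k)),succ(g(n,k)))))).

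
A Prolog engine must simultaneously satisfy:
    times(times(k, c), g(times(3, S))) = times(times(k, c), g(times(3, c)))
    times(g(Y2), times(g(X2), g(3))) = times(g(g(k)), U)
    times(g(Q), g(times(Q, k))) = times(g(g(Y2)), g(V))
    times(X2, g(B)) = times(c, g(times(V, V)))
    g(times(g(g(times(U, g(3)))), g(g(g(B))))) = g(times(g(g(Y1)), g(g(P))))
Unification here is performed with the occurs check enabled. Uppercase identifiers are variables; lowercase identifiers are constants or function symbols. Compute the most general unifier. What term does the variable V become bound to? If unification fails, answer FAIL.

Decompose times/2: times(k, c) = times(k, c),  g(times(3, S)) = g(times(3, c)).
Delete trivial equation times(k, c) = times(k, c).
Decompose g/1: times(3, S) = times(3, c).
Decompose times/2: 3 = 3,  S = c.
Delete trivial equation 3 = 3.
Bind S := c; no other remaining equation mentions S.
Decompose times/2: g(Y2) = g(g(k)),  times(g(X2), g(3)) = U.
Decompose g/1: Y2 = g(k).
Bind Y2 := g(k); substituting into the one remaining equation that mentions Y2 gives: times(g(Q), g(times(Q, k))) = times(g(g(g(k))), g(V)).
Bind U := times(g(X2), g(3)); substituting into the one remaining equation that mentions U gives: g(times(g(g(times(times(g(X2), g(3)), g(3)))), g(g(g(B))))) = g(times(g(g(Y1)), g(g(P)))).
Decompose times/2: g(Q) = g(g(g(k))),  g(times(Q, k)) = g(V).
Decompose g/1: Q = g(g(k)).
Bind Q := g(g(k)); substituting into the one remaining equation that mentions Q gives: g(times(g(g(k)), k)) = g(V).
Decompose g/1: times(g(g(k)), k) = V.
Bind V := times(g(g(k)), k); substituting into the one remaining equation that mentions V gives: times(X2, g(B)) = times(c, g(times(times(g(g(k)), k), times(g(g(k)), k)))).
Decompose times/2: X2 = c,  g(B) = g(times(times(g(g(k)), k), times(g(g(k)), k))).
Bind X2 := c; substituting into the one remaining equation that mentions X2 gives: g(times(g(g(times(times(g(c), g(3)), g(3)))), g(g(g(B))))) = g(times(g(g(Y1)), g(g(P)))). Substituting into the earlier binding gives U := times(g(c), g(3)).
Decompose g/1: B = times(times(g(g(k)), k), times(g(g(k)), k)).
Bind B := times(times(g(g(k)), k), times(g(g(k)), k)); substituting into the remaining equation gives: g(times(g(g(times(times(g(c), g(3)), g(3)))), g(g(g(times(times(g(g(k)), k), times(g(g(k)), k))))))) = g(times(g(g(Y1)), g(g(P)))).
Decompose g/1: times(g(g(times(times(g(c), g(3)), g(3)))), g(g(g(times(times(g(g(k)), k), times(g(g(k)), k)))))) = times(g(g(Y1)), g(g(P))).
Decompose times/2: g(g(times(times(g(c), g(3)), g(3)))) = g(g(Y1)),  g(g(g(times(times(g(g(k)), k), times(g(g(k)), k))))) = g(g(P)).
Decompose g/1: g(times(times(g(c), g(3)), g(3))) = g(Y1).
Decompose g/1: times(times(g(c), g(3)), g(3)) = Y1.
Bind Y1 := times(times(g(c), g(3)), g(3)); no other remaining equation mentions Y1.
Decompose g/1: g(g(times(times(g(g(k)), k), times(g(g(k)), k)))) = g(P).
Decompose g/1: g(times(times(g(g(k)), k), times(g(g(k)), k))) = P.
Bind P := g(times(times(g(g(k)), k), times(g(g(k)), k))).
MGU = { S ↦ c, Y2 ↦ g(k), U ↦ times(g(c), g(3)), Q ↦ g(g(k)), V ↦ times(g(g(k)), k), X2 ↦ c, B ↦ times(times(g(g(k)), k), times(g(g(k)), k)), Y1 ↦ times(times(g(c), g(3)), g(3)), P ↦ g(times(times(g(g(k)), k), times(g(g(k)), k))) }, so V ↦ times(g(g(k)), k).

times(g(g(k)), k)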